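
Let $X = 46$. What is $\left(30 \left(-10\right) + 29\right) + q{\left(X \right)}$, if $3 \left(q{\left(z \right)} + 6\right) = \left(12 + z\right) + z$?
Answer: $- \frac{727}{3} \approx -242.33$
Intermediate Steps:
$q{\left(z \right)} = -2 + \frac{2 z}{3}$ ($q{\left(z \right)} = -6 + \frac{\left(12 + z\right) + z}{3} = -6 + \frac{12 + 2 z}{3} = -6 + \left(4 + \frac{2 z}{3}\right) = -2 + \frac{2 z}{3}$)
$\left(30 \left(-10\right) + 29\right) + q{\left(X \right)} = \left(30 \left(-10\right) + 29\right) + \left(-2 + \frac{2}{3} \cdot 46\right) = \left(-300 + 29\right) + \left(-2 + \frac{92}{3}\right) = -271 + \frac{86}{3} = - \frac{727}{3}$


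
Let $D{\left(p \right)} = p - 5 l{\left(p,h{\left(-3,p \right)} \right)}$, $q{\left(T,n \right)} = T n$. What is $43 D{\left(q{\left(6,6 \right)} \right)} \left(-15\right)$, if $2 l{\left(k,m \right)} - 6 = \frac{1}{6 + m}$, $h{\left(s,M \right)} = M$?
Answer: $- \frac{378185}{28} \approx -13507.0$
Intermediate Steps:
$l{\left(k,m \right)} = 3 + \frac{1}{2 \left(6 + m\right)}$
$D{\left(p \right)} = p - \frac{5 \left(37 + 6 p\right)}{2 \left(6 + p\right)}$ ($D{\left(p \right)} = p - 5 \frac{37 + 6 p}{2 \left(6 + p\right)} = p - \frac{5 \left(37 + 6 p\right)}{2 \left(6 + p\right)}$)
$43 D{\left(q{\left(6,6 \right)} \right)} \left(-15\right) = 43 \frac{- \frac{185}{2} + \left(6 \cdot 6\right)^{2} - 9 \cdot 6 \cdot 6}{6 + 6 \cdot 6} \left(-15\right) = 43 \frac{- \frac{185}{2} + 36^{2} - 324}{6 + 36} \left(-15\right) = 43 \frac{- \frac{185}{2} + 1296 - 324}{42} \left(-15\right) = 43 \cdot \frac{1}{42} \cdot \frac{1759}{2} \left(-15\right) = 43 \cdot \frac{1759}{84} \left(-15\right) = \frac{75637}{84} \left(-15\right) = - \frac{378185}{28}$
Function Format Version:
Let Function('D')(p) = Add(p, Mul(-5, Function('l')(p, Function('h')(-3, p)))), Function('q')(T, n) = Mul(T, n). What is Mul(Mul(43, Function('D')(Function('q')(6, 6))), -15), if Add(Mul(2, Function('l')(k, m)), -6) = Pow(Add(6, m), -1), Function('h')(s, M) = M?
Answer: Rational(-378185, 28) ≈ -13507.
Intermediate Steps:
Function('l')(k, m) = Add(3, Mul(Rational(1, 2), Pow(Add(6, m), -1)))
Function('D')(p) = Add(p, Mul(Rational(-5, 2), Pow(Add(6, p), -1), Add(37, Mul(6, p)))) (Function('D')(p) = Add(p, Mul(-5, Mul(Rational(1, 2), Pow(Add(6, p), -1), Add(37, Mul(6, p))))) = Add(p, Mul(Rational(-5, 2), Pow(Add(6, p), -1), Add(37, Mul(6, p)))))
Mul(Mul(43, Function('D')(Function('q')(6, 6))), -15) = Mul(Mul(43, Mul(Pow(Add(6, Mul(6, 6)), -1), Add(Rational(-185, 2), Pow(Mul(6, 6), 2), Mul(-9, Mul(6, 6))))), -15) = Mul(Mul(43, Mul(Pow(Add(6, 36), -1), Add(Rational(-185, 2), Pow(36, 2), Mul(-9, 36)))), -15) = Mul(Mul(43, Mul(Pow(42, -1), Add(Rational(-185, 2), 1296, -324))), -15) = Mul(Mul(43, Mul(Rational(1, 42), Rational(1759, 2))), -15) = Mul(Mul(43, Rational(1759, 84)), -15) = Mul(Rational(75637, 84), -15) = Rational(-378185, 28)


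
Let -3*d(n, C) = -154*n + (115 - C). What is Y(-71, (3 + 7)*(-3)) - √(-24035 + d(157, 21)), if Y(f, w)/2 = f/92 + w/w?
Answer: 21/46 - I*√16007 ≈ 0.45652 - 126.52*I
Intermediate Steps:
Y(f, w) = 2 + f/46 (Y(f, w) = 2*(f/92 + w/w) = 2*(f*(1/92) + 1) = 2*(f/92 + 1) = 2*(1 + f/92) = 2 + f/46)
d(n, C) = -115/3 + C/3 + 154*n/3 (d(n, C) = -(-154*n + (115 - C))/3 = -(115 - C - 154*n)/3 = -115/3 + C/3 + 154*n/3)
Y(-71, (3 + 7)*(-3)) - √(-24035 + d(157, 21)) = (2 + (1/46)*(-71)) - √(-24035 + (-115/3 + (⅓)*21 + (154/3)*157)) = (2 - 71/46) - √(-24035 + (-115/3 + 7 + 24178/3)) = 21/46 - √(-24035 + 8028) = 21/46 - √(-16007) = 21/46 - I*√16007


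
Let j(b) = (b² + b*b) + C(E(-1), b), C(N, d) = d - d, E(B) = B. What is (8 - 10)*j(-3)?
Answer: -36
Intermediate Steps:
C(N, d) = 0
j(b) = 2*b² (j(b) = (b² + b*b) + 0 = (b² + b²) + 0 = 2*b² + 0 = 2*b²)
(8 - 10)*j(-3) = (8 - 10)*(2*(-3)²) = -4*9 = -2*18 = -36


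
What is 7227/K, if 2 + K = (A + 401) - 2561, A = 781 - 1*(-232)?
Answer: -2409/383 ≈ -6.2898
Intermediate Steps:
A = 1013 (A = 781 + 232 = 1013)
K = -1149 (K = -2 + ((1013 + 401) - 2561) = -2 + (1414 - 2561) = -2 - 1147 = -1149)
7227/K = 7227/(-1149) = 7227*(-1/1149) = -2409/383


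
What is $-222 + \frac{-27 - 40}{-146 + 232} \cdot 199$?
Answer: $- \frac{32425}{86} \approx -377.03$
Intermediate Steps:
$-222 + \frac{-27 - 40}{-146 + 232} \cdot 199 = -222 + - \frac{67}{86} \cdot 199 = -222 + \left(-67\right) \frac{1}{86} \cdot 199 = -222 - \frac{13333}{86} = - \frac{32425}{86}$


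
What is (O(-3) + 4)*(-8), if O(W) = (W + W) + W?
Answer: 40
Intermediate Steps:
O(W) = 3*W (O(W) = 2*W + W = 3*W)
(O(-3) + 4)*(-8) = (3*(-3) + 4)*(-8) = (-9 + 4)*(-8) = -5*(-8) = 40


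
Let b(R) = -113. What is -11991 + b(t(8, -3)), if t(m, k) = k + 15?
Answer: -12104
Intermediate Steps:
t(m, k) = 15 + k
-11991 + b(t(8, -3)) = -11991 - 113 = -12104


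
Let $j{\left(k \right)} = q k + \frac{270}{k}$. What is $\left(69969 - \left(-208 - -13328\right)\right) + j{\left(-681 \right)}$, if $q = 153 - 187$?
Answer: $\frac{18160591}{227} \approx 80003.0$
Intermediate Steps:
$q = -34$
$j{\left(k \right)} = - 34 k + \frac{270}{k}$
$\left(69969 - \left(-208 - -13328\right)\right) + j{\left(-681 \right)} = \left(69969 - \left(-208 - -13328\right)\right) + \left(\left(-34\right) \left(-681\right) + \frac{270}{-681}\right) = \left(69969 - \left(-208 + 13328\right)\right) + \left(23154 + 270 \left(- \frac{1}{681}\right)\right) = \left(69969 - 13120\right) + \left(23154 - \frac{90}{227}\right) = \left(69969 - 13120\right) + \frac{5255868}{227} = 56849 + \frac{5255868}{227} = \frac{18160591}{227}$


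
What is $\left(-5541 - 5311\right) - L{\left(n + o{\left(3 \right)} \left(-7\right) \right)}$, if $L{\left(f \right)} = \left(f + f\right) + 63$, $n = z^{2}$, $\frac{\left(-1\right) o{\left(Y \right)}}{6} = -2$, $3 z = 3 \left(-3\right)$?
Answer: $-10765$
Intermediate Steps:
$z = -3$ ($z = \frac{3 \left(-3\right)}{3} = \frac{1}{3} \left(-9\right) = -3$)
$o{\left(Y \right)} = 12$ ($o{\left(Y \right)} = \left(-6\right) \left(-2\right) = 12$)
$n = 9$ ($n = \left(-3\right)^{2} = 9$)
$L{\left(f \right)} = 63 + 2 f$ ($L{\left(f \right)} = 2 f + 63 = 63 + 2 f$)
$\left(-5541 - 5311\right) - L{\left(n + o{\left(3 \right)} \left(-7\right) \right)} = \left(-5541 - 5311\right) - \left(63 + 2 \left(9 + 12 \left(-7\right)\right)\right) = -10852 - \left(63 + 2 \left(9 - 84\right)\right) = -10852 - \left(63 + 2 \left(-75\right)\right) = -10852 - \left(63 - 150\right) = -10852 - -87 = -10852 + 87 = -10765$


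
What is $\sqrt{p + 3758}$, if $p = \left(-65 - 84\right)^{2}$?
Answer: $\sqrt{25959} \approx 161.12$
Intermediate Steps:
$p = 22201$ ($p = \left(-149\right)^{2} = 22201$)
$\sqrt{p + 3758} = \sqrt{22201 + 3758} = \sqrt{25959}$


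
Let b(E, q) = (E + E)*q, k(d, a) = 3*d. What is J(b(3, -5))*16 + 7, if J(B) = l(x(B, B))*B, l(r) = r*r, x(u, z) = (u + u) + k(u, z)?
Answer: -10799993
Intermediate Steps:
b(E, q) = 2*E*q (b(E, q) = (2*E)*q = 2*E*q)
x(u, z) = 5*u (x(u, z) = (u + u) + 3*u = 2*u + 3*u = 5*u)
l(r) = r**2
J(B) = 25*B**3 (J(B) = (5*B)**2*B = (25*B**2)*B = 25*B**3)
J(b(3, -5))*16 + 7 = (25*(2*3*(-5))**3)*16 + 7 = (25*(-30)**3)*16 + 7 = (25*(-27000))*16 + 7 = -675000*16 + 7 = -10800000 + 7 = -10799993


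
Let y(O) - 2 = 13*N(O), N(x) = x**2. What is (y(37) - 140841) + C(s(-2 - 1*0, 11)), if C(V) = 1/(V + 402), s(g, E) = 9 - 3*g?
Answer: -51308513/417 ≈ -1.2304e+5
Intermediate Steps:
s(g, E) = 9 - 3*g
y(O) = 2 + 13*O**2
C(V) = 1/(402 + V)
(y(37) - 140841) + C(s(-2 - 1*0, 11)) = ((2 + 13*37**2) - 140841) + 1/(402 + (9 - 3*(-2 - 1*0))) = ((2 + 13*1369) - 140841) + 1/(402 + (9 - 3*(-2 + 0))) = ((2 + 17797) - 140841) + 1/(402 + (9 - 3*(-2))) = (17799 - 140841) + 1/(402 + (9 + 6)) = -123042 + 1/(402 + 15) = -123042 + 1/417 = -51308513/417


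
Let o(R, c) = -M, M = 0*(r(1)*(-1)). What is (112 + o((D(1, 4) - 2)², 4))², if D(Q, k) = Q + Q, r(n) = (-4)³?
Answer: 12544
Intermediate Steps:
r(n) = -64
D(Q, k) = 2*Q
M = 0 (M = 0*(-64*(-1)) = 0*64 = 0)
o(R, c) = 0 (o(R, c) = -1*0 = 0)
(112 + o((D(1, 4) - 2)², 4))² = (112 + 0)² = 112² = 12544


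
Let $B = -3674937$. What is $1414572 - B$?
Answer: $5089509$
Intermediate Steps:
$1414572 - B = 1414572 - -3674937 = 1414572 + 3674937 = 5089509$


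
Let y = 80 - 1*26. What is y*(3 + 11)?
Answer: 756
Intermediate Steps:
y = 54 (y = 80 - 26 = 54)
y*(3 + 11) = 54*(3 + 11) = 54*14 = 756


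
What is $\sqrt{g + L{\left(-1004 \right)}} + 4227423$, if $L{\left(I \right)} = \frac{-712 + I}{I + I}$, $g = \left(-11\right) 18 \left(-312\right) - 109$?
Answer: $4227423 + \frac{\sqrt{15540546026}}{502} \approx 4.2277 \cdot 10^{6}$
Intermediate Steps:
$g = 61667$ ($g = \left(-198\right) \left(-312\right) - 109 = 61776 - 109 = 61667$)
$L{\left(I \right)} = \frac{-712 + I}{2 I}$
$\sqrt{g + L{\left(-1004 \right)}} + 4227423 = \sqrt{61667 + \frac{-712 - 1004}{2 \left(-1004\right)}} + 4227423 = \sqrt{61667 + \frac{1}{2} \left(- \frac{1}{1004}\right) \left(-1716\right)} + 4227423 = \sqrt{61667 + \frac{429}{502}} + 4227423 = \sqrt{\frac{30957263}{502}} + 4227423 = \frac{\sqrt{15540546026}}{502} + 4227423 = 4227423 + \frac{\sqrt{15540546026}}{502}$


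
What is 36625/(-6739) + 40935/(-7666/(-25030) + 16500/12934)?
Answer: 76184236534900/2944845503 ≈ 25870.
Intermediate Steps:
36625/(-6739) + 40935/(-7666/(-25030) + 16500/12934) = 36625*(-1/6739) + 40935/(-7666*(-1/25030) + 16500*(1/12934)) = -125/23 + 40935/(3833/12515 + 8250/6467) = -125/23 + 40935/(128036761/80934505) = -125/23 + 40935*(80934505/128036761) = -125/23 + 3313053962175/128036761 = 76184236534900/2944845503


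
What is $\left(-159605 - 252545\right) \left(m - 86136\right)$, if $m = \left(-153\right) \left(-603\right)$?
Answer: $-2523594450$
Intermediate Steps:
$m = 92259$
$\left(-159605 - 252545\right) \left(m - 86136\right) = \left(-159605 - 252545\right) \left(92259 - 86136\right) = - 412150 \left(92259 - 86136\right) = \left(-412150\right) 6123 = -2523594450$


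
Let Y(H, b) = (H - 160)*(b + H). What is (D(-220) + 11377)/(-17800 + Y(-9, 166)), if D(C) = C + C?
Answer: -10937/44333 ≈ -0.24670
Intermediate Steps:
Y(H, b) = (-160 + H)*(H + b)
D(C) = 2*C
(D(-220) + 11377)/(-17800 + Y(-9, 166)) = (2*(-220) + 11377)/(-17800 + ((-9)² - 160*(-9) - 160*166 - 9*166)) = (-440 + 11377)/(-17800 + (81 + 1440 - 26560 - 1494)) = 10937/(-17800 - 26533) = 10937/(-44333) = 10937*(-1/44333) = -10937/44333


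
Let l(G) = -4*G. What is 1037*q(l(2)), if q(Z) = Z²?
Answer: 66368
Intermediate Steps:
1037*q(l(2)) = 1037*(-4*2)² = 1037*(-8)² = 1037*64 = 66368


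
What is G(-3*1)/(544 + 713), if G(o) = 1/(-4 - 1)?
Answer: -1/6285 ≈ -0.00015911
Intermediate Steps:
G(o) = -1/5 (G(o) = 1/(-5) = -1/5)
G(-3*1)/(544 + 713) = -1/(5*(544 + 713)) = -1/5/1257 = -1/5*1/1257 = -1/6285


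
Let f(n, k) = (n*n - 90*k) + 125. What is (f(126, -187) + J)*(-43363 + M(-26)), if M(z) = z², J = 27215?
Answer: -2563183602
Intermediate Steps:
f(n, k) = 125 + n² - 90*k (f(n, k) = (n² - 90*k) + 125 = 125 + n² - 90*k)
(f(126, -187) + J)*(-43363 + M(-26)) = ((125 + 126² - 90*(-187)) + 27215)*(-43363 + (-26)²) = ((125 + 15876 + 16830) + 27215)*(-43363 + 676) = (32831 + 27215)*(-42687) = 60046*(-42687) = -2563183602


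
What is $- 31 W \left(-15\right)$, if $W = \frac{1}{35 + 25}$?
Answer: $\frac{31}{4} \approx 7.75$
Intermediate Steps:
$W = \frac{1}{60} \approx 0.016667$
$- 31 W \left(-15\right) = \left(-31\right) \frac{1}{60} \left(-15\right) = \left(- \frac{31}{60}\right) \left(-15\right) = \frac{31}{4}$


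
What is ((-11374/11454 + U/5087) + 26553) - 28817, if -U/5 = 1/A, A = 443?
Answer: -29232066267350/12906029307 ≈ -2265.0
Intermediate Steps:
U = -5/443 ≈ -0.011287
((-11374/11454 + U/5087) + 26553) - 28817 = ((-11374/11454 - 5/443/5087) + 26553) - 28817 = ((-11374*1/11454 - 5/443*1/5087) + 26553) - 28817 = ((-5687/5727 - 5/2253541) + 26553) - 28817 = (-12815916302/12906029307 + 26553) - 28817 = 342680980272469/12906029307 - 28817 = -29232066267350/12906029307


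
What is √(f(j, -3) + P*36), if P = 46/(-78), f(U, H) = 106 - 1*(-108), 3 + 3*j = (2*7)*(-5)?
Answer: √32578/13 ≈ 13.884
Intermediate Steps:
j = -73/3 (j = -1 + ((2*7)*(-5))/3 = -1 + (14*(-5))/3 = -1 + (⅓)*(-70) = -1 - 70/3 = -73/3 ≈ -24.333)
f(U, H) = 214 (f(U, H) = 106 + 108 = 214)
P = -23/39 (P = 46*(-1/78) = -23/39 ≈ -0.58974)
√(f(j, -3) + P*36) = √(214 - 23/39*36) = √(214 - 276/13) = √(2506/13) = √32578/13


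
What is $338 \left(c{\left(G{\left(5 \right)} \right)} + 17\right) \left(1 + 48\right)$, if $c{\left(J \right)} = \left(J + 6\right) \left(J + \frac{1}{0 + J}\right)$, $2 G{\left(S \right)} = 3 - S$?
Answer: $115934$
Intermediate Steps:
$G{\left(S \right)} = \frac{3}{2} - \frac{S}{2}$ ($G{\left(S \right)} = \frac{3 - S}{2} = \frac{3}{2} - \frac{S}{2}$)
$c{\left(J \right)} = \left(6 + J\right) \left(J + \frac{1}{J}\right)$
$338 \left(c{\left(G{\left(5 \right)} \right)} + 17\right) \left(1 + 48\right) = 338 \left(\left(1 + \left(\frac{3}{2} - \frac{5}{2}\right)^{2} + 6 \left(\frac{3}{2} - \frac{5}{2}\right) + \frac{6}{\frac{3}{2} - \frac{5}{2}}\right) + 17\right) \left(1 + 48\right) = 338 \left(\left(1 + \left(\frac{3}{2} - \frac{5}{2}\right)^{2} + 6 \left(\frac{3}{2} - \frac{5}{2}\right) + \frac{6}{\frac{3}{2} - \frac{5}{2}}\right) + 17\right) 49 = 338 \left(\left(1 + \left(-1\right)^{2} + 6 \left(-1\right) + \frac{6}{-1}\right) + 17\right) 49 = 338 \left(\left(1 + 1 - 6 + 6 \left(-1\right)\right) + 17\right) 49 = 338 \left(\left(1 + 1 - 6 - 6\right) + 17\right) 49 = 338 \left(-10 + 17\right) 49 = 338 \cdot 7 \cdot 49 = 338 \cdot 343 = 115934$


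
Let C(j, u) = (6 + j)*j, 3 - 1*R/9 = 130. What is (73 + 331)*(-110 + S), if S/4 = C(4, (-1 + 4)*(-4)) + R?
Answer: -1826888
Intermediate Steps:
R = -1143 (R = 27 - 9*130 = 27 - 1170 = -1143)
C(j, u) = j*(6 + j)
S = -4412 (S = 4*(4*(6 + 4) - 1143) = 4*(4*10 - 1143) = 4*(40 - 1143) = 4*(-1103) = -4412)
(73 + 331)*(-110 + S) = (73 + 331)*(-110 - 4412) = 404*(-4522) = -1826888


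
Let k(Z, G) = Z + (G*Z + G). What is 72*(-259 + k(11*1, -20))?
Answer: -35136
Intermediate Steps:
k(Z, G) = G + Z + G*Z (k(Z, G) = Z + (G + G*Z) = G + Z + G*Z)
72*(-259 + k(11*1, -20)) = 72*(-259 + (-20 + 11*1 - 220)) = 72*(-259 + (-20 + 11 - 20*11)) = 72*(-259 + (-20 + 11 - 220)) = 72*(-259 - 229) = 72*(-488) = -35136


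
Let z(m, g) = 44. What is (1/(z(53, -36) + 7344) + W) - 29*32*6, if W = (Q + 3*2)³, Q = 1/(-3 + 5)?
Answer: -78214907/14776 ≈ -5293.4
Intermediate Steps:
Q = ½ (Q = 1/2 = ½ ≈ 0.50000)
W = 2197/8 (W = (½ + 3*2)³ = (½ + 6)³ = (13/2)³ = 2197/8 ≈ 274.63)
(1/(z(53, -36) + 7344) + W) - 29*32*6 = (1/(44 + 7344) + 2197/8) - 29*32*6 = (1/7388 + 2197/8) - 928*6 = (1/7388 + 2197/8) - 5568 = 4057861/14776 - 5568 = -78214907/14776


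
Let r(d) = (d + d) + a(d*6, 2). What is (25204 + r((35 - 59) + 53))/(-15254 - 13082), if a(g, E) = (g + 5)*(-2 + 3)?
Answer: -25441/28336 ≈ -0.89783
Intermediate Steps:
a(g, E) = 5 + g (a(g, E) = (5 + g)*1 = 5 + g)
r(d) = 5 + 8*d (r(d) = (d + d) + (5 + d*6) = 2*d + (5 + 6*d) = 5 + 8*d)
(25204 + r((35 - 59) + 53))/(-15254 - 13082) = (25204 + (5 + 8*((35 - 59) + 53)))/(-15254 - 13082) = (25204 + (5 + 8*(-24 + 53)))/(-28336) = (25204 + (5 + 8*29))*(-1/28336) = (25204 + (5 + 232))*(-1/28336) = (25204 + 237)*(-1/28336) = 25441*(-1/28336) = -25441/28336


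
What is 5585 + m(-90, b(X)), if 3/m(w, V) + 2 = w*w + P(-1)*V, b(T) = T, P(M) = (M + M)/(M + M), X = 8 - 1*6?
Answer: 15079501/2700 ≈ 5585.0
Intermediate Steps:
X = 2 (X = 8 - 6 = 2)
P(M) = 1 (P(M) = (2*M)/((2*M)) = (2*M)*(1/(2*M)) = 1)
m(w, V) = 3/(-2 + V + w²) (m(w, V) = 3/(-2 + (w*w + 1*V)) = 3/(-2 + (w² + V)) = 3/(-2 + (V + w²)) = 3/(-2 + V + w²))
5585 + m(-90, b(X)) = 5585 + 3/(-2 + 2 + (-90)²) = 5585 + 3/(-2 + 2 + 8100) = 5585 + 3/8100 = 5585 + 3*(1/8100) = 5585 + 1/2700 = 15079501/2700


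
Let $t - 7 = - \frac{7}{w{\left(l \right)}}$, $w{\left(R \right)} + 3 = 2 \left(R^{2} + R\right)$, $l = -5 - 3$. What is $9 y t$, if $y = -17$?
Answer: $- \frac{115668}{109} \approx -1061.2$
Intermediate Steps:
$l = -8$ ($l = -5 - 3 = -8$)
$w{\left(R \right)} = -3 + 2 R + 2 R^{2}$ ($w{\left(R \right)} = -3 + 2 \left(R^{2} + R\right) = -3 + 2 \left(R + R^{2}\right) = -3 + \left(2 R + 2 R^{2}\right) = -3 + 2 R + 2 R^{2}$)
$t = \frac{756}{109}$ ($t = 7 - \frac{7}{-3 + 2 \left(-8\right) + 2 \left(-8\right)^{2}} = 7 - \frac{7}{-3 - 16 + 2 \cdot 64} = 7 - \frac{7}{-3 - 16 + 128} = 7 - \frac{7}{109} = \frac{756}{109} \approx 6.9358$)
$9 y t = 9 \left(-17\right) \frac{756}{109} = \left(-153\right) \frac{756}{109} = - \frac{115668}{109}$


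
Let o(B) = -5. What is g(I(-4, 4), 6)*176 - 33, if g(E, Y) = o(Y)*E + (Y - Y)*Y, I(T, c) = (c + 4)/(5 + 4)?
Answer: -7337/9 ≈ -815.22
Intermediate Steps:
I(T, c) = 4/9 + c/9 (I(T, c) = (4 + c)/9 = (4 + c)*(1/9) = 4/9 + c/9)
g(E, Y) = -5*E (g(E, Y) = -5*E + (Y - Y)*Y = -5*E + 0*Y = -5*E + 0 = -5*E)
g(I(-4, 4), 6)*176 - 33 = -5*(4/9 + (1/9)*4)*176 - 33 = -5*(4/9 + 4/9)*176 - 33 = -5*8/9*176 - 33 = -40/9*176 - 33 = -7040/9 - 33 = -7337/9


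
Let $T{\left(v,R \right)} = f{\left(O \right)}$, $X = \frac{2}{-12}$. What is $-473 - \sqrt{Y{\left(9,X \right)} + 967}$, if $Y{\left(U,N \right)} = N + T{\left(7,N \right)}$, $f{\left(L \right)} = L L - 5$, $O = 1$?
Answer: $-473 - \frac{\sqrt{34662}}{6} \approx -504.03$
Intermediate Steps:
$X = - \frac{1}{6}$ ($X = 2 \left(- \frac{1}{12}\right) = - \frac{1}{6} \approx -0.16667$)
$f{\left(L \right)} = -5 + L^{2}$ ($f{\left(L \right)} = L^{2} - 5 = -5 + L^{2}$)
$T{\left(v,R \right)} = -4$ ($T{\left(v,R \right)} = -5 + 1^{2} = -5 + 1 = -4$)
$Y{\left(U,N \right)} = -4 + N$ ($Y{\left(U,N \right)} = N - 4 = -4 + N$)
$-473 - \sqrt{Y{\left(9,X \right)} + 967} = -473 - \sqrt{\left(-4 - \frac{1}{6}\right) + 967} = -473 - \sqrt{- \frac{25}{6} + 967} = -473 - \sqrt{\frac{5777}{6}} = -473 - \frac{\sqrt{34662}}{6}$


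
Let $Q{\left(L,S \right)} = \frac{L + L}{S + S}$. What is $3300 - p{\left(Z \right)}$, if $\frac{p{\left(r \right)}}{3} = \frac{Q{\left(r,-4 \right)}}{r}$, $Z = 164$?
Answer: $\frac{13203}{4} \approx 3300.8$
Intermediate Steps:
$Q{\left(L,S \right)} = \frac{L}{S}$ ($Q{\left(L,S \right)} = \frac{2 L}{2 S} = 2 L \frac{1}{2 S} = \frac{L}{S}$)
$p{\left(r \right)} = - \frac{3}{4}$ ($p{\left(r \right)} = 3 \frac{r \frac{1}{-4}}{r} = 3 \frac{r \left(- \frac{1}{4}\right)}{r} = 3 \frac{\left(- \frac{1}{4}\right) r}{r} = 3 \left(- \frac{1}{4}\right) = - \frac{3}{4}$)
$3300 - p{\left(Z \right)} = 3300 - - \frac{3}{4} = 3300 + \frac{3}{4} = \frac{13203}{4}$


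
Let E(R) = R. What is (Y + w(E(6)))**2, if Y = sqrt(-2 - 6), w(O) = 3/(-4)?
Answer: (3 - 8*I*sqrt(2))**2/16 ≈ -7.4375 - 4.2426*I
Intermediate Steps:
w(O) = -3/4 (w(O) = 3*(-1/4) = -3/4)
Y = 2*I*sqrt(2) (Y = sqrt(-8) = 2*I*sqrt(2) ≈ 2.8284*I)
(Y + w(E(6)))**2 = (2*I*sqrt(2) - 3/4)**2 = (-3/4 + 2*I*sqrt(2))**2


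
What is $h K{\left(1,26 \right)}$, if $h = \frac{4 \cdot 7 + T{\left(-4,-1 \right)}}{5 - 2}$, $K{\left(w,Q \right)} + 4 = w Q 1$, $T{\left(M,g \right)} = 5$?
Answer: $242$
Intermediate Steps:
$K{\left(w,Q \right)} = -4 + Q w$ ($K{\left(w,Q \right)} = -4 + w Q 1 = -4 + Q w 1 = -4 + Q w$)
$h = 11$ ($h = \frac{4 \cdot 7 + 5}{5 - 2} = \frac{28 + 5}{3} = 33 \cdot \frac{1}{3} = 11$)
$h K{\left(1,26 \right)} = 11 \left(-4 + 26 \cdot 1\right) = 11 \left(-4 + 26\right) = 11 \cdot 22 = 242$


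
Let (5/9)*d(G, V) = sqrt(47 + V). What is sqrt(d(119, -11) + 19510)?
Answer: 2*sqrt(122005)/5 ≈ 139.72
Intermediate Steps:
d(G, V) = 9*sqrt(47 + V)/5
sqrt(d(119, -11) + 19510) = sqrt(9*sqrt(47 - 11)/5 + 19510) = sqrt(9*sqrt(36)/5 + 19510) = sqrt((9/5)*6 + 19510) = sqrt(54/5 + 19510) = sqrt(97604/5) = 2*sqrt(122005)/5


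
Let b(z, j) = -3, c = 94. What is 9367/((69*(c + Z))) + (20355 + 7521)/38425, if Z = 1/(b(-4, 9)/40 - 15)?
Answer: 108661226991/50058783550 ≈ 2.1707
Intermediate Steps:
Z = -40/603 (Z = 1/(-3/40 - 15) = 1/(-603/40) = -40/603 ≈ -0.066335)
9367/((69*(c + Z))) + (20355 + 7521)/38425 = 9367/((69*(94 - 40/603))) + (20355 + 7521)/38425 = 9367/((69*(56642/603))) + 27876*(1/38425) = 9367/(1302766/201) + 27876/38425 = 9367*(201/1302766) + 27876/38425 = 1882767/1302766 + 27876/38425 = 108661226991/50058783550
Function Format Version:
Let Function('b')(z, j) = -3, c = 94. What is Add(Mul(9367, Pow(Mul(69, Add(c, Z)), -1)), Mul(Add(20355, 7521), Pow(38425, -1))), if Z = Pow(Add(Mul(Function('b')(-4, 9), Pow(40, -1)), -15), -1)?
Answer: Rational(108661226991, 50058783550) ≈ 2.1707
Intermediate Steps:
Z = Rational(-40, 603) (Z = Pow(Add(Mul(-3, Pow(40, -1)), -15), -1) = Pow(Add(Mul(-3, Rational(1, 40)), -15), -1) = Pow(Add(Rational(-3, 40), -15), -1) = Pow(Rational(-603, 40), -1) = Rational(-40, 603) ≈ -0.066335)
Add(Mul(9367, Pow(Mul(69, Add(c, Z)), -1)), Mul(Add(20355, 7521), Pow(38425, -1))) = Add(Mul(9367, Pow(Mul(69, Add(94, Rational(-40, 603))), -1)), Mul(Add(20355, 7521), Pow(38425, -1))) = Add(Mul(9367, Pow(Mul(69, Rational(56642, 603)), -1)), Mul(27876, Rational(1, 38425))) = Add(Mul(9367, Pow(Rational(1302766, 201), -1)), Rational(27876, 38425)) = Add(Mul(9367, Rational(201, 1302766)), Rational(27876, 38425)) = Add(Rational(1882767, 1302766), Rational(27876, 38425)) = Rational(108661226991, 50058783550)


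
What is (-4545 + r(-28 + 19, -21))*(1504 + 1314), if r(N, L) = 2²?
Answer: -12796538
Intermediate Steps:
r(N, L) = 4
(-4545 + r(-28 + 19, -21))*(1504 + 1314) = (-4545 + 4)*(1504 + 1314) = -4541*2818 = -12796538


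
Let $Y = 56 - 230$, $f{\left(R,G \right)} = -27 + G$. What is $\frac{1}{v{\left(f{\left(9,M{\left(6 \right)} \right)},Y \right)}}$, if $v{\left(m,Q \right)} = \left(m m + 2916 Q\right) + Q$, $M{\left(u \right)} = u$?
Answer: $- \frac{1}{507117} \approx -1.9719 \cdot 10^{-6}$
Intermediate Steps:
$Y = -174$ ($Y = 56 - 230 = -174$)
$v{\left(m,Q \right)} = m^{2} + 2917 Q$ ($v{\left(m,Q \right)} = \left(m^{2} + 2916 Q\right) + Q = m^{2} + 2917 Q$)
$\frac{1}{v{\left(f{\left(9,M{\left(6 \right)} \right)},Y \right)}} = \frac{1}{\left(-27 + 6\right)^{2} + 2917 \left(-174\right)} = \frac{1}{\left(-21\right)^{2} - 507558} = \frac{1}{441 - 507558} = \frac{1}{-507117} = - \frac{1}{507117}$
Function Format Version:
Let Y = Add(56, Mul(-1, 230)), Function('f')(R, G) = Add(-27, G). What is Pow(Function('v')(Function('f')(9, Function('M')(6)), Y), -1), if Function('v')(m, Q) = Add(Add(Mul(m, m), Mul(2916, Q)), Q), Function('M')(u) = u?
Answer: Rational(-1, 507117) ≈ -1.9719e-6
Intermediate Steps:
Y = -174 (Y = Add(56, -230) = -174)
Function('v')(m, Q) = Add(Pow(m, 2), Mul(2917, Q)) (Function('v')(m, Q) = Add(Add(Pow(m, 2), Mul(2916, Q)), Q) = Add(Pow(m, 2), Mul(2917, Q)))
Pow(Function('v')(Function('f')(9, Function('M')(6)), Y), -1) = Pow(Add(Pow(Add(-27, 6), 2), Mul(2917, -174)), -1) = Pow(Add(Pow(-21, 2), -507558), -1) = Pow(Add(441, -507558), -1) = Pow(-507117, -1) = Rational(-1, 507117)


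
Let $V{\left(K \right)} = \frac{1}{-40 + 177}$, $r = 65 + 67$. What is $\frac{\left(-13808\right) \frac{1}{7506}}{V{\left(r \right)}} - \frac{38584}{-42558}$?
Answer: $- \frac{6684765572}{26620029} \approx -251.12$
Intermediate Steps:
$r = 132$
$V{\left(K \right)} = \frac{1}{137}$
$\frac{\left(-13808\right) \frac{1}{7506}}{V{\left(r \right)}} - \frac{38584}{-42558} = - \frac{13808}{7506} \frac{1}{\frac{1}{137}} - \frac{38584}{-42558} = \left(-13808\right) \frac{1}{7506} \cdot 137 - - \frac{19292}{21279} = \left(- \frac{6904}{3753}\right) 137 + \frac{19292}{21279} = - \frac{945848}{3753} + \frac{19292}{21279} = - \frac{6684765572}{26620029}$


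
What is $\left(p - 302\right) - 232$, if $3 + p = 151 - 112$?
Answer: $-498$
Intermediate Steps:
$p = 36$ ($p = -3 + \left(151 - 112\right) = -3 + 39 = 36$)
$\left(p - 302\right) - 232 = \left(36 - 302\right) - 232 = -266 - 232 = -498$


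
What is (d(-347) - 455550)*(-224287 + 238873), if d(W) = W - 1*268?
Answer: -6653622690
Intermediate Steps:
d(W) = -268 + W (d(W) = W - 268 = -268 + W)
(d(-347) - 455550)*(-224287 + 238873) = ((-268 - 347) - 455550)*(-224287 + 238873) = (-615 - 455550)*14586 = -456165*14586 = -6653622690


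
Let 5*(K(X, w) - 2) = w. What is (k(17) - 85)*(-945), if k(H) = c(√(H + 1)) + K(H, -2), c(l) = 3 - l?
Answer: 75978 + 2835*√2 ≈ 79987.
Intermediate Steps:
K(X, w) = 2 + w/5
k(H) = 23/5 - √(1 + H) (k(H) = (3 - √(H + 1)) + (2 + (⅕)*(-2)) = (3 - √(1 + H)) + (2 - ⅖) = (3 - √(1 + H)) + 8/5 = 23/5 - √(1 + H))
(k(17) - 85)*(-945) = ((23/5 - √(1 + 17)) - 85)*(-945) = ((23/5 - √18) - 85)*(-945) = ((23/5 - 3*√2) - 85)*(-945) = (-402/5 - 3*√2)*(-945) = 75978 + 2835*√2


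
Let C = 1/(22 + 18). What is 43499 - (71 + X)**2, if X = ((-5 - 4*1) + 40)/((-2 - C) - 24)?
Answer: 41857965578/1083681 ≈ 38626.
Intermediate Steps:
C = 1/40 ≈ 0.025000
X = -1240/1041 (X = ((-5 - 4*1) + 40)/((-2 - 1*1/40) - 24) = ((-5 - 4) + 40)/((-2 - 1/40) - 24) = (-9 + 40)/(-81/40 - 24) = 31/(-1041/40) = 31*(-40/1041) = -1240/1041 ≈ -1.1912)
43499 - (71 + X)**2 = 43499 - (71 - 1240/1041)**2 = 43499 - (72671/1041)**2 = 43499 - 1*5281074241/1083681 = 43499 - 5281074241/1083681 = 41857965578/1083681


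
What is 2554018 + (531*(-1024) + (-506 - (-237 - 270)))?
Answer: 2010275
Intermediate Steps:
2554018 + (531*(-1024) + (-506 - (-237 - 270))) = 2554018 + (-543744 + (-506 - 1*(-507))) = 2554018 + (-543744 + (-506 + 507)) = 2554018 + (-543744 + 1) = 2554018 - 543743 = 2010275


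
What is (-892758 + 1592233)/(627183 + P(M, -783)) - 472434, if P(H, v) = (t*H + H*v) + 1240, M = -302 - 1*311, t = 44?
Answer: -2085320821/4414 ≈ -4.7243e+5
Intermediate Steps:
M = -613 (M = -302 - 311 = -613)
P(H, v) = 1240 + 44*H + H*v (P(H, v) = (44*H + H*v) + 1240 = 1240 + 44*H + H*v)
(-892758 + 1592233)/(627183 + P(M, -783)) - 472434 = (-892758 + 1592233)/(627183 + (1240 + 44*(-613) - 613*(-783))) - 472434 = 699475/(627183 + (1240 - 26972 + 479979)) - 472434 = 699475/(627183 + 454247) - 472434 = 699475/1081430 - 472434 = 699475*(1/1081430) - 472434 = 2855/4414 - 472434 = -2085320821/4414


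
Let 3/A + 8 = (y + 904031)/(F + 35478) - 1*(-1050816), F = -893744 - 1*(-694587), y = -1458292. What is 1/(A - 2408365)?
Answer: -171995756893/414228561049118908 ≈ -4.1522e-7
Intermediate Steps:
F = -199157 (F = -893744 + 694587 = -199157)
A = 491037/171995756893 (A = 3/(-8 + ((-1458292 + 904031)/(-199157 + 35478) - 1*(-1050816))) = 3/(-8 + (-554261/(-163679) + 1050816)) = 3/(-8 + (-554261*(-1/163679) + 1050816)) = 3/(-8 + (554261/163679 + 1050816)) = 3/(-8 + 171997066325/163679) = 3/(171995756893/163679) = 3*(163679/171995756893) = 491037/171995756893 ≈ 2.8549e-6)
1/(A - 2408365) = 1/(491037/171995756893 - 2408365) = 1/(-414228561049118908/171995756893) = -171995756893/414228561049118908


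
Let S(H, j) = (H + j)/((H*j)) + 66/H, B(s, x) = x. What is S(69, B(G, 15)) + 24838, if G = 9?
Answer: 8569468/345 ≈ 24839.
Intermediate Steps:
S(H, j) = 66/H + (H + j)/(H*j) (S(H, j) = (H + j)*(1/(H*j)) + 66/H = (H + j)/(H*j) + 66/H = 66/H + (H + j)/(H*j))
S(69, B(G, 15)) + 24838 = (1/15 + 67/69) + 24838 = 358/345 + 24838 = 8569468/345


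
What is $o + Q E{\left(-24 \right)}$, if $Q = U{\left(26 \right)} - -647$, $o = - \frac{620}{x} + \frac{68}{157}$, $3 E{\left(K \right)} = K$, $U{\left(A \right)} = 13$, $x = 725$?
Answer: $- \frac{120208808}{22765} \approx -5280.4$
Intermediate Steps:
$E{\left(K \right)} = \frac{K}{3}$
$o = - \frac{9608}{22765}$ ($o = - \frac{620}{725} + \frac{68}{157} = \left(-620\right) \frac{1}{725} + 68 \cdot \frac{1}{157} = - \frac{124}{145} + \frac{68}{157} = - \frac{9608}{22765} \approx -0.42205$)
$Q = 660$ ($Q = 13 - -647 = 13 + 647 = 660$)
$o + Q E{\left(-24 \right)} = - \frac{9608}{22765} + 660 \cdot \frac{1}{3} \left(-24\right) = - \frac{9608}{22765} + 660 \left(-8\right) = - \frac{9608}{22765} - 5280 = - \frac{120208808}{22765}$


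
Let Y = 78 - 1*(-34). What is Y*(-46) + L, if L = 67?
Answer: -5085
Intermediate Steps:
Y = 112 (Y = 78 + 34 = 112)
Y*(-46) + L = 112*(-46) + 67 = -5152 + 67 = -5085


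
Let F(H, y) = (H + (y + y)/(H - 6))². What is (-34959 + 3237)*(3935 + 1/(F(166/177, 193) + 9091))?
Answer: -11587506937906495411542/92829220197697 ≈ -1.2483e+8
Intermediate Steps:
F(H, y) = (H + 2*y/(-6 + H))² (F(H, y) = (H + (2*y)/(-6 + H))² = (H + 2*y/(-6 + H))²)
(-34959 + 3237)*(3935 + 1/(F(166/177, 193) + 9091)) = (-34959 + 3237)*(3935 + 1/(((166/177)² - 996/177 + 2*193)²/(-6 + 166/177)² + 9091)) = -31722*(3935 + 1/(((166*(1/177))² - 996/177 + 386)²/(-6 + 166*(1/177))² + 9091)) = -31722*(3935 + 1/(((166/177)² - 6*166/177 + 386)²/(-6 + 166/177)² + 9091)) = -31722*(3935 + 1/((27556/31329 - 332/59 + 386)²/(-896/177)² + 9091)) = -31722*(3935 + 1/(31329*(11944258/31329)²/802816 + 9091)) = -31722*(3935 + 1/((31329/802816)*(142665299170564/981506241) + 9091)) = -31722*(3935 + 1/(35666324792641/6287855616 + 9091)) = -31722*(3935 + 1/(92829220197697/6287855616)) = -31722*(3935 + 6287855616/92829220197697) = -31722*365282987765793311/92829220197697 = -11587506937906495411542/92829220197697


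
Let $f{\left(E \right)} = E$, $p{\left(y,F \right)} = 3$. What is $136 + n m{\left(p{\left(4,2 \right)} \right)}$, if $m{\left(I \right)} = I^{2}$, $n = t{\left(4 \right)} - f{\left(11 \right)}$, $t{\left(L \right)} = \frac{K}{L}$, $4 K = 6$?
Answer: $\frac{323}{8} \approx 40.375$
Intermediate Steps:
$K = \frac{3}{2}$ ($K = \frac{1}{4} \cdot 6 = \frac{3}{2} \approx 1.5$)
$t{\left(L \right)} = \frac{3}{2 L}$
$n = - \frac{85}{8}$ ($n = \frac{3}{2 \cdot 4} - 11 = \frac{3}{2} \cdot \frac{1}{4} - 11 = \frac{3}{8} - 11 = - \frac{85}{8} \approx -10.625$)
$136 + n m{\left(p{\left(4,2 \right)} \right)} = 136 - \frac{85 \cdot 3^{2}}{8} = 136 - \frac{765}{8} = \frac{323}{8}$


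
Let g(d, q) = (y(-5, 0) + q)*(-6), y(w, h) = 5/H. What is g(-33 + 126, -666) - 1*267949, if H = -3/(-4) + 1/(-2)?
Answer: -264073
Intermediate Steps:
H = ¼ (H = -3*(-¼) + 1*(-½) = ¾ - ½ = ¼ ≈ 0.25000)
y(w, h) = 20 (y(w, h) = 5/(¼) = 5*4 = 20)
g(d, q) = -120 - 6*q (g(d, q) = (20 + q)*(-6) = -120 - 6*q)
g(-33 + 126, -666) - 1*267949 = (-120 - 6*(-666)) - 1*267949 = (-120 + 3996) - 267949 = 3876 - 267949 = -264073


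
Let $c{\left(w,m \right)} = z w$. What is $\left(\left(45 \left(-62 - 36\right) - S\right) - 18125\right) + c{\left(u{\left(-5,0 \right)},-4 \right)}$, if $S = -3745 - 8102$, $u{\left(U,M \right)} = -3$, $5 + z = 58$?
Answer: $-10847$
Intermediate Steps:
$z = 53$ ($z = -5 + 58 = 53$)
$c{\left(w,m \right)} = 53 w$
$S = -11847$ ($S = -3745 - 8102 = -11847$)
$\left(\left(45 \left(-62 - 36\right) - S\right) - 18125\right) + c{\left(u{\left(-5,0 \right)},-4 \right)} = \left(\left(45 \left(-62 - 36\right) - -11847\right) - 18125\right) + 53 \left(-3\right) = \left(\left(45 \left(-98\right) + 11847\right) - 18125\right) - 159 = \left(\left(-4410 + 11847\right) - 18125\right) - 159 = \left(7437 - 18125\right) - 159 = -10688 - 159 = -10847$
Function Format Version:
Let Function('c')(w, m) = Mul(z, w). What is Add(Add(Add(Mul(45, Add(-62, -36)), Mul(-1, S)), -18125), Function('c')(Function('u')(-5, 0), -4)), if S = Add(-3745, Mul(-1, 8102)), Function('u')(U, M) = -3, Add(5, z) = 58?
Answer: -10847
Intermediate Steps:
z = 53 (z = Add(-5, 58) = 53)
Function('c')(w, m) = Mul(53, w)
S = -11847 (S = Add(-3745, -8102) = -11847)
Add(Add(Add(Mul(45, Add(-62, -36)), Mul(-1, S)), -18125), Function('c')(Function('u')(-5, 0), -4)) = Add(Add(Add(Mul(45, Add(-62, -36)), Mul(-1, -11847)), -18125), Mul(53, -3)) = Add(Add(Add(Mul(45, -98), 11847), -18125), -159) = Add(Add(Add(-4410, 11847), -18125), -159) = Add(Add(7437, -18125), -159) = Add(-10688, -159) = -10847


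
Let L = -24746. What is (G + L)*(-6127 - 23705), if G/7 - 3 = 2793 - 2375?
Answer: 650307768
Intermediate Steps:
G = 2947 (G = 21 + 7*(2793 - 2375) = 21 + 7*418 = 21 + 2926 = 2947)
(G + L)*(-6127 - 23705) = (2947 - 24746)*(-6127 - 23705) = -21799*(-29832) = 650307768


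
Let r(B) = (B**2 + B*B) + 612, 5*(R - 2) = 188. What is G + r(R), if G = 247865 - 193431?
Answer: 1454558/25 ≈ 58182.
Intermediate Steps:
R = 198/5 (R = 2 + (1/5)*188 = 2 + 188/5 = 198/5 ≈ 39.600)
r(B) = 612 + 2*B**2 (r(B) = (B**2 + B**2) + 612 = 2*B**2 + 612 = 612 + 2*B**2)
G = 54434
G + r(R) = 54434 + (612 + 2*(198/5)**2) = 54434 + (612 + 2*(39204/25)) = 54434 + (612 + 78408/25) = 54434 + 93708/25 = 1454558/25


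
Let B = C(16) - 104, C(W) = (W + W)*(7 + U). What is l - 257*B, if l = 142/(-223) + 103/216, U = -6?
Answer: 891292969/48168 ≈ 18504.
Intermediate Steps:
C(W) = 2*W (C(W) = (W + W)*(7 - 6) = (2*W)*1 = 2*W)
l = -7703/48168 (l = 142*(-1/223) + 103*(1/216) = -142/223 + 103/216 = -7703/48168 ≈ -0.15992)
B = -72 (B = 2*16 - 104 = 32 - 104 = -72)
l - 257*B = -7703/48168 - 257*(-72) = -7703/48168 + 18504 = 891292969/48168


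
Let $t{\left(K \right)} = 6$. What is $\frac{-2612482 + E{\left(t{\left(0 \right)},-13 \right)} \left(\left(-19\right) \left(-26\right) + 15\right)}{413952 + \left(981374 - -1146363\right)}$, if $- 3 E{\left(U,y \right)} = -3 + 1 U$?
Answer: $- \frac{2612991}{2541689} \approx -1.0281$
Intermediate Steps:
$E{\left(U,y \right)} = 1 - \frac{U}{3}$ ($E{\left(U,y \right)} = - \frac{-3 + 1 U}{3} = - \frac{-3 + U}{3} = 1 - \frac{U}{3}$)
$\frac{-2612482 + E{\left(t{\left(0 \right)},-13 \right)} \left(\left(-19\right) \left(-26\right) + 15\right)}{413952 + \left(981374 - -1146363\right)} = \frac{-2612482 + \left(1 - 2\right) \left(\left(-19\right) \left(-26\right) + 15\right)}{413952 + \left(981374 - -1146363\right)} = \frac{-2612482 + \left(1 - 2\right) \left(494 + 15\right)}{413952 + \left(981374 + 1146363\right)} = \frac{-2612482 - 509}{413952 + 2127737} = \frac{-2612482 - 509}{2541689} = \left(-2612991\right) \frac{1}{2541689} = - \frac{2612991}{2541689}$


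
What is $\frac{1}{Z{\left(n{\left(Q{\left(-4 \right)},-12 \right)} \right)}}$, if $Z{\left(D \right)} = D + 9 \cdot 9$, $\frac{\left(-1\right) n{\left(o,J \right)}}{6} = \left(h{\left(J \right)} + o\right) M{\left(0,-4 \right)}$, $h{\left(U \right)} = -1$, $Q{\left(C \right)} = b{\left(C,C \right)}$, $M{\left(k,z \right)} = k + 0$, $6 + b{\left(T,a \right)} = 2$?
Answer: $\frac{1}{81} \approx 0.012346$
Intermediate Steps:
$b{\left(T,a \right)} = -4$ ($b{\left(T,a \right)} = -6 + 2 = -4$)
$M{\left(k,z \right)} = k$
$Q{\left(C \right)} = -4$
$n{\left(o,J \right)} = 0$ ($n{\left(o,J \right)} = - 6 \left(-1 + o\right) 0 = \left(-6\right) 0 = 0$)
$Z{\left(D \right)} = 81 + D$ ($Z{\left(D \right)} = D + 81 = 81 + D$)
$\frac{1}{Z{\left(n{\left(Q{\left(-4 \right)},-12 \right)} \right)}} = \frac{1}{81 + 0} = \frac{1}{81}$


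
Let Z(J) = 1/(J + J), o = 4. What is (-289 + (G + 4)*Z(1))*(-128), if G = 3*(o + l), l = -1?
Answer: 36160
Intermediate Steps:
Z(J) = 1/(2*J)
G = 9 (G = 3*(4 - 1) = 3*3 = 9)
(-289 + (G + 4)*Z(1))*(-128) = (-289 + (9 + 4)*((½)/1))*(-128) = (-289 + 13*((½)*1))*(-128) = (-289 + 13*(½))*(-128) = (-289 + 13/2)*(-128) = -565/2*(-128) = 36160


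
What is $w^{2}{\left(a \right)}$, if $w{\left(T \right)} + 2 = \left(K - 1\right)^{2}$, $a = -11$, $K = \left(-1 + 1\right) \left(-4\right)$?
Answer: $1$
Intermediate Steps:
$K = 0$ ($K = 0 \left(-4\right) = 0$)
$w{\left(T \right)} = -1$ ($w{\left(T \right)} = -2 + \left(0 - 1\right)^{2} = -2 + \left(-1\right)^{2} = -2 + 1 = -1$)
$w^{2}{\left(a \right)} = \left(-1\right)^{2} = 1$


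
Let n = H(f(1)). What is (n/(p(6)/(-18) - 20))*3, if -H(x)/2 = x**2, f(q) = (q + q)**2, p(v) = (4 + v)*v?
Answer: 144/35 ≈ 4.1143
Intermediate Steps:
p(v) = v*(4 + v)
f(q) = 4*q**2 (f(q) = (2*q)**2 = 4*q**2)
H(x) = -2*x**2
n = -32 (n = -2*(4*1**2)**2 = -2*(4*1)**2 = -2*4**2 = -2*16 = -32)
(n/(p(6)/(-18) - 20))*3 = (-32/((6*(4 + 6))/(-18) - 20))*3 = (-32/((6*10)*(-1/18) - 20))*3 = (-32/(60*(-1/18) - 20))*3 = (-32/(-10/3 - 20))*3 = (-32/(-70/3))*3 = -3/70*(-32)*3 = (48/35)*3 = 144/35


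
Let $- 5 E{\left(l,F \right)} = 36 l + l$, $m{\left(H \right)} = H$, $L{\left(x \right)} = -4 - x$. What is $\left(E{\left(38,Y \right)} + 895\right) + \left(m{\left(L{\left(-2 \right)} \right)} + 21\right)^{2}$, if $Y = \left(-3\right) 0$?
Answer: $\frac{4874}{5} \approx 974.8$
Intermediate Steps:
$Y = 0$
$E{\left(l,F \right)} = - \frac{37 l}{5}$ ($E{\left(l,F \right)} = - \frac{36 l + l}{5} = - \frac{37 l}{5}$)
$\left(E{\left(38,Y \right)} + 895\right) + \left(m{\left(L{\left(-2 \right)} \right)} + 21\right)^{2} = \left(\left(- \frac{37}{5}\right) 38 + 895\right) + \left(\left(-4 - -2\right) + 21\right)^{2} = \left(- \frac{1406}{5} + 895\right) + \left(\left(-4 + 2\right) + 21\right)^{2} = \frac{3069}{5} + \left(-2 + 21\right)^{2} = \frac{3069}{5} + 19^{2} = \frac{3069}{5} + 361 = \frac{4874}{5}$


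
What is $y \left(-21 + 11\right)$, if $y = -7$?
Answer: $70$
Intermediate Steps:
$y \left(-21 + 11\right) = - 7 \left(-21 + 11\right) = \left(-7\right) \left(-10\right) = 70$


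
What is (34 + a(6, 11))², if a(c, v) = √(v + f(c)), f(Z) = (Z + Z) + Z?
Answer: (34 + √29)² ≈ 1551.2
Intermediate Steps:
f(Z) = 3*Z (f(Z) = 2*Z + Z = 3*Z)
a(c, v) = √(v + 3*c)
(34 + a(6, 11))² = (34 + √(11 + 3*6))² = (34 + √(11 + 18))² = (34 + √29)²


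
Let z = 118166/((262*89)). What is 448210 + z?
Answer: 5225739473/11659 ≈ 4.4822e+5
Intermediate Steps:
z = 59083/11659 (z = 118166/23318 = 118166*(1/23318) = 59083/11659 ≈ 5.0676)
448210 + z = 448210 + 59083/11659 = 5225739473/11659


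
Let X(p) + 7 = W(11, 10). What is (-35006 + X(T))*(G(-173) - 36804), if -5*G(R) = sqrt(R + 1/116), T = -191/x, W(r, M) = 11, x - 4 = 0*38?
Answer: 1288213608 + 17501*I*sqrt(581943)/145 ≈ 1.2882e+9 + 92074.0*I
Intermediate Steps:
x = 4 (x = 4 + 0*38 = 4 + 0 = 4)
T = -191/4 ≈ -47.750
G(R) = -sqrt(1/116 + R)/5 (G(R) = -sqrt(R + 1/116)/5 = -sqrt(1/116 + R)/5)
X(p) = 4 (X(p) = -7 + 11 = 4)
(-35006 + X(T))*(G(-173) - 36804) = (-35006 + 4)*(-sqrt(29 + 3364*(-173))/290 - 36804) = -35002*(-sqrt(29 - 581972)/290 - 36804) = -35002*(-I*sqrt(581943)/290 - 36804) = -35002*(-36804 - I*sqrt(581943)/290) = 1288213608 + 17501*I*sqrt(581943)/145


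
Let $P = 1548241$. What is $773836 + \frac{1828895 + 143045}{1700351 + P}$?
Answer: $\frac{628469852713}{812148} \approx 7.7384 \cdot 10^{5}$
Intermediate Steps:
$773836 + \frac{1828895 + 143045}{1700351 + P} = 773836 + \frac{1828895 + 143045}{1700351 + 1548241} = 773836 + \frac{1971940}{3248592} = 773836 + 1971940 \cdot \frac{1}{3248592} = 773836 + \frac{492985}{812148} = \frac{628469852713}{812148}$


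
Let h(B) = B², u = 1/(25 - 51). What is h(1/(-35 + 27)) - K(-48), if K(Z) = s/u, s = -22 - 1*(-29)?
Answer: 11649/64 ≈ 182.02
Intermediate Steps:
s = 7 (s = -22 + 29 = 7)
u = -1/26 (u = 1/(-26) = -1/26 ≈ -0.038462)
K(Z) = -182 (K(Z) = 7/(-1/26) = 7*(-26) = -182)
h(1/(-35 + 27)) - K(-48) = (1/(-35 + 27))² - 1*(-182) = (1/(-8))² + 182 = (-⅛)² + 182 = 1/64 + 182 = 11649/64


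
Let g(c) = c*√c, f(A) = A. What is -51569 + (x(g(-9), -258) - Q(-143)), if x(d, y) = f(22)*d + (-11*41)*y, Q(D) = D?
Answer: 64932 - 594*I ≈ 64932.0 - 594.0*I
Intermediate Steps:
g(c) = c^(3/2)
x(d, y) = -451*y + 22*d (x(d, y) = 22*d + (-11*41)*y = 22*d - 451*y = -451*y + 22*d)
-51569 + (x(g(-9), -258) - Q(-143)) = -51569 + ((-451*(-258) + 22*(-9)^(3/2)) - 1*(-143)) = -51569 + ((116358 + 22*(-27*I)) + 143) = -51569 + ((116358 - 594*I) + 143) = -51569 + (116501 - 594*I) = 64932 - 594*I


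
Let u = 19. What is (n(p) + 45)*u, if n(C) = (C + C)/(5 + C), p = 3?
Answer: 3477/4 ≈ 869.25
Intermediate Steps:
n(C) = 2*C/(5 + C) (n(C) = (2*C)/(5 + C) = 2*C/(5 + C))
(n(p) + 45)*u = (2*3/(5 + 3) + 45)*19 = (2*3/8 + 45)*19 = (2*3*(⅛) + 45)*19 = (¾ + 45)*19 = (183/4)*19 = 3477/4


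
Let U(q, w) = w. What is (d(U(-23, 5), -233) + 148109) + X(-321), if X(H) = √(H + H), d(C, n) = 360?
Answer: 148469 + I*√642 ≈ 1.4847e+5 + 25.338*I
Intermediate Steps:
X(H) = √2*√H (X(H) = √(2*H) = √2*√H)
(d(U(-23, 5), -233) + 148109) + X(-321) = (360 + 148109) + √2*√(-321) = 148469 + √2*(I*√321) = 148469 + I*√642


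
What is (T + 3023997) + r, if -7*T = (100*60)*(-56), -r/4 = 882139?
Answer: -456559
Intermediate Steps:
r = -3528556 (r = -4*882139 = -3528556)
T = 48000 (T = -100*60*(-56)/7 = -6000*(-56)/7 = -⅐*(-336000) = 48000)
(T + 3023997) + r = (48000 + 3023997) - 3528556 = 3071997 - 3528556 = -456559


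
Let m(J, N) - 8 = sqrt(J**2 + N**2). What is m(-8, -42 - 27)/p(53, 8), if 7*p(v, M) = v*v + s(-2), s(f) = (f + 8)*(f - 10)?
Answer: 8/391 + 5*sqrt(193)/391 ≈ 0.19811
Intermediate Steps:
s(f) = (-10 + f)*(8 + f) (s(f) = (8 + f)*(-10 + f) = (-10 + f)*(8 + f))
p(v, M) = -72/7 + v**2/7 (p(v, M) = (v*v + (-80 + (-2)**2 - 2*(-2)))/7 = (v**2 + (-80 + 4 + 4))/7 = (v**2 - 72)/7 = (-72 + v**2)/7 = -72/7 + v**2/7)
m(J, N) = 8 + sqrt(J**2 + N**2)
m(-8, -42 - 27)/p(53, 8) = (8 + sqrt((-8)**2 + (-42 - 27)**2))/(-72/7 + (1/7)*53**2) = (8 + sqrt(64 + (-69)**2))/(-72/7 + (1/7)*2809) = (8 + sqrt(64 + 4761))/(-72/7 + 2809/7) = (8 + sqrt(4825))/391 = (8 + 5*sqrt(193))*(1/391) = 8/391 + 5*sqrt(193)/391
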